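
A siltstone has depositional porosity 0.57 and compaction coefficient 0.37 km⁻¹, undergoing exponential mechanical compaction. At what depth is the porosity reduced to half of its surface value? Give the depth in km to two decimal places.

1.87 km

phi/phi₀ = 1/2 ⇒ exp(−k·d) = 1/2 ⇒ d = ln(2) / k
d = 0.6931 / 0.37 = 1.873 km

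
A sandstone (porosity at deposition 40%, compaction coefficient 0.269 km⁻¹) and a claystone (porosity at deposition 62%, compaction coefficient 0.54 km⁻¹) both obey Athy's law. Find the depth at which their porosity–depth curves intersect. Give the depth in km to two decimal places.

1.62 km

Set n₀ₐ e^(−kₐd) = n₀ᵦ e^(−kᵦd) ⇒ ln(n₀ₐ/n₀ᵦ) = (kₐ − kᵦ)·d
d = ln(0.4/0.62) / (0.269 − 0.54) = -0.4383 / -0.271 = 1.617 km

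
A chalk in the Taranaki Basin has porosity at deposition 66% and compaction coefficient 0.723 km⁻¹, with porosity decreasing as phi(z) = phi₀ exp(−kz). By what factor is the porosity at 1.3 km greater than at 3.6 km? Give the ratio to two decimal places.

5.27

phi(z₁)/phi(z₂) = e^(−k·z₁)/e^(−k·z₂) = e^{k(z₂−z₁)}
= exp(0.723 × 2.3) = exp(1.663) = 5.2746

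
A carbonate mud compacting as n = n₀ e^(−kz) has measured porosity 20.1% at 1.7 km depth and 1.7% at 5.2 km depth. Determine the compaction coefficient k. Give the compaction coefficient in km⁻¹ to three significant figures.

0.706 km⁻¹

Athy: n(z) = n₀ e^(−kz) ⇒ n₁/n₂ = e^{k(z₂−z₁)} ⇒ k = ln(n₁/n₂)/(z₂−z₁)
k = ln(0.201/0.017) / (5.2 − 1.7) = ln(11.82) / 3.5 = 2.4701 / 3.5 = 0.7057 km⁻¹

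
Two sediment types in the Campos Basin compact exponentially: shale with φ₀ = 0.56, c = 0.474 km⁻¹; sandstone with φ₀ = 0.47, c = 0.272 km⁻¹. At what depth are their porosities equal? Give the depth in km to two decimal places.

Set φ₀ₐ e^(−cₐZ) = φ₀ᵦ e^(−cᵦZ) ⇒ ln(φ₀ₐ/φ₀ᵦ) = (cₐ − cᵦ)·Z
Z = ln(0.56/0.47) / (0.474 − 0.272) = 0.1752 / 0.202 = 0.867 km

0.87 km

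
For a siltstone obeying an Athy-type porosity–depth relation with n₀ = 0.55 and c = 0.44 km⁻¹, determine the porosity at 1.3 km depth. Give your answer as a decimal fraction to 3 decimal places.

n = n₀·exp(−c·Z) = 0.55 × exp(−0.44 × 1.3) = 0.55 × exp(−0.572)
  = 0.55 × 0.5644 = 0.3104

0.310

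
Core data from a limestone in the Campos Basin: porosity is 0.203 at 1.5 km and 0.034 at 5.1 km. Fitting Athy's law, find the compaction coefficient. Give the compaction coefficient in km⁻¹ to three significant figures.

Athy: n(z) = n₀ e^(−kz) ⇒ n₁/n₂ = e^{k(z₂−z₁)} ⇒ k = ln(n₁/n₂)/(z₂−z₁)
k = ln(0.203/0.034) / (5.1 − 1.5) = ln(5.971) / 3.6 = 1.7868 / 3.6 = 0.4963 km⁻¹

0.496 km⁻¹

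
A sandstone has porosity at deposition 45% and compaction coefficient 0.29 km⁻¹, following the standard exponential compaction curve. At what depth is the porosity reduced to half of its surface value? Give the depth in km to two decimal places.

n/n₀ = 1/2 ⇒ exp(−k·d) = 1/2 ⇒ d = ln(2) / k
d = 0.6931 / 0.29 = 2.390 km

2.39 km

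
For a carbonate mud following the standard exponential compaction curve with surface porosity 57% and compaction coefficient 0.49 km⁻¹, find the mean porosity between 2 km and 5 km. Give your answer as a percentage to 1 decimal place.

⟨φ⟩ = (1/(z₂−z₁)) ∫ φ₀ e^(−cz) dz = φ₀·(e^(−c·z₁) − e^(−c·z₂)) / (c·(z₂−z₁))
e^(−0.49×2) = 0.3753; e^(−0.49×5) = 0.0863
⟨φ⟩ = 0.57 × (0.3753 − 0.0863) / (0.49 × 3) = 0.57 × 0.1966 = 0.1121

11.2%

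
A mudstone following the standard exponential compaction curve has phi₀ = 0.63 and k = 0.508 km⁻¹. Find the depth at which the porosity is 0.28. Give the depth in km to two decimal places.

1.60 km

Invert Athy's law: d = ln(phi₀/phi) / k
d = ln(0.63/0.28) / 0.508 = ln(2.25) / 0.508 = 0.8109 / 0.508 = 1.596 km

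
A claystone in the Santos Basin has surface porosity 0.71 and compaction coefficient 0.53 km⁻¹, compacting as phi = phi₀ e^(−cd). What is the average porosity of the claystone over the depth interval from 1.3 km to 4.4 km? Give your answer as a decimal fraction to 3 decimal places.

0.175

⟨phi⟩ = (1/(d₂−d₁)) ∫ phi₀ e^(−cd) dd = phi₀·(e^(−c·d₁) − e^(−c·d₂)) / (c·(d₂−d₁))
e^(−0.53×1.3) = 0.5021; e^(−0.53×4.4) = 0.0971
⟨phi⟩ = 0.71 × (0.5021 − 0.0971) / (0.53 × 3.1) = 0.71 × 0.2465 = 0.1750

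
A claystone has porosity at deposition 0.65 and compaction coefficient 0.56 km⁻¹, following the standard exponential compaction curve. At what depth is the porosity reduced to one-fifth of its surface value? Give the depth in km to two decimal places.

φ/φ₀ = 1/5 ⇒ exp(−k·d) = 1/5 ⇒ d = ln(5) / k
d = 1.6094 / 0.56 = 2.874 km

2.87 km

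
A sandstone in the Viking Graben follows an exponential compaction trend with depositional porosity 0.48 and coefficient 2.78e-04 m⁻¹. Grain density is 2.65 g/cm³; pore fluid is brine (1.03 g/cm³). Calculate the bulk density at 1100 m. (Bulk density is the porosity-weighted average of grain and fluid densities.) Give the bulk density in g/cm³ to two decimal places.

2.08 g/cm³

Working in km (1 km = 1000 m; β in km⁻¹ = β in m⁻¹ × 1000):
Porosity at depth: phi = 0.48·exp(−0.278×1.1) = 0.48×0.7365 = 0.3535
Bulk density: ρ_b = (1−phi)ρ_g + phi·ρ_f = 0.6465×2.65 + 0.3535×1.03
       = 1.713 + 0.364 = 2.077 g/cm³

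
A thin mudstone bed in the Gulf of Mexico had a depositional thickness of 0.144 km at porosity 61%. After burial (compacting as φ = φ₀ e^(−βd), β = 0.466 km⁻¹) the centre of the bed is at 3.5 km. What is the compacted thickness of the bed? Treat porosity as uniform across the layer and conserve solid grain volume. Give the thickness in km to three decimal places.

Porosity at 3.5 km: φ = 0.61·exp(−0.466×3.5) = 0.1194
Solid-volume conservation: h(1−φ) = h₀(1−φ₀) ⇒ h = h₀·(1−φ₀)/(1−φ)
h = 0.144 × (1 − 0.61)/(1 − 0.1194) = 0.144 × 0.4429 = 0.0638 km

0.064 km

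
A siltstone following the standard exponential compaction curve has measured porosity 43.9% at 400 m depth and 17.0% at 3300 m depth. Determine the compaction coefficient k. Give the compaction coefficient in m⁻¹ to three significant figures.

0.000327 m⁻¹

Working in km (1 km = 1000 m; k in km⁻¹ = k in m⁻¹ × 1000):
Athy: n(Z) = n₀ e^(−kZ) ⇒ n₁/n₂ = e^{k(Z₂−Z₁)} ⇒ k = ln(n₁/n₂)/(Z₂−Z₁)
k = ln(0.439/0.17) / (3.3 − 0.4) = ln(2.582) / 2.9 = 0.9487 / 2.9 = 0.3271 km⁻¹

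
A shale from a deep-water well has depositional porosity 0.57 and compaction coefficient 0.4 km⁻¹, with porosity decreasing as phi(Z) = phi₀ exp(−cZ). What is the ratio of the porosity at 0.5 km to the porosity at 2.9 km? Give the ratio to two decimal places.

phi(Z₁)/phi(Z₂) = e^(−c·Z₁)/e^(−c·Z₂) = e^{c(Z₂−Z₁)}
= exp(0.4 × 2.4) = exp(0.96) = 2.6117

2.61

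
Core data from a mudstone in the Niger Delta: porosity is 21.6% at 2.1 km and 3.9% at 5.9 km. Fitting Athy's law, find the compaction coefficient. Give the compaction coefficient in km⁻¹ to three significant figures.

Athy: φ(z) = φ₀ e^(−cz) ⇒ φ₁/φ₂ = e^{c(z₂−z₁)} ⇒ c = ln(φ₁/φ₂)/(z₂−z₁)
c = ln(0.216/0.039) / (5.9 − 2.1) = ln(5.538) / 3.8 = 1.7117 / 3.8 = 0.4505 km⁻¹

0.450 km⁻¹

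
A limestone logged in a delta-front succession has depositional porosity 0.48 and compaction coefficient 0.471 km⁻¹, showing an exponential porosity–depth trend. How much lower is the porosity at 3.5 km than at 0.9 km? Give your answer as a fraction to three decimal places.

0.222

n(0.9) = 0.48·e^(−0.471×0.9) = 0.3142
n(3.5) = 0.48·e^(−0.471×3.5) = 0.0923
Δn = 0.3142 − 0.0923 = 0.2218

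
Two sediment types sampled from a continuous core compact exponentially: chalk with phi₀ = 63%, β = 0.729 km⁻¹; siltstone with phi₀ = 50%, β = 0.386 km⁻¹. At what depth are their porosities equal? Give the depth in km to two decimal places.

Set phi₀ₐ e^(−βₐz) = phi₀ᵦ e^(−βᵦz) ⇒ ln(phi₀ₐ/phi₀ᵦ) = (βₐ − βᵦ)·z
z = ln(0.63/0.5) / (0.729 − 0.386) = 0.2311 / 0.343 = 0.674 km

0.67 km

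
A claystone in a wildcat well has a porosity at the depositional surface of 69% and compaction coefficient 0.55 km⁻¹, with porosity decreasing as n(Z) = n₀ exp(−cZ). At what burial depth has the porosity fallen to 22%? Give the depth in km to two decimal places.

2.08 km

Invert Athy's law: Z = ln(n₀/n) / c
Z = ln(0.69/0.22) / 0.55 = ln(3.136) / 0.55 = 1.1431 / 0.55 = 2.078 km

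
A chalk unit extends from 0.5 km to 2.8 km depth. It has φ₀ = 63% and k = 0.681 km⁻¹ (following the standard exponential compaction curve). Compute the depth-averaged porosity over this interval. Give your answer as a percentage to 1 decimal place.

22.6%

⟨φ⟩ = (1/(d₂−d₁)) ∫ φ₀ e^(−kd) dd = φ₀·(e^(−k·d₁) − e^(−k·d₂)) / (k·(d₂−d₁))
e^(−0.681×0.5) = 0.7114; e^(−0.681×2.8) = 0.1486
⟨φ⟩ = 0.63 × (0.7114 − 0.1486) / (0.681 × 2.3) = 0.63 × 0.3594 = 0.2264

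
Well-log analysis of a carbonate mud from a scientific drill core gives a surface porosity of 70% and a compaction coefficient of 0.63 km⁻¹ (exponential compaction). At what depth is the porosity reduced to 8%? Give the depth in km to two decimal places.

Invert Athy's law: Z = ln(φ₀/φ) / β
Z = ln(0.7/0.08) / 0.63 = ln(8.75) / 0.63 = 2.1691 / 0.63 = 3.443 km

3.44 km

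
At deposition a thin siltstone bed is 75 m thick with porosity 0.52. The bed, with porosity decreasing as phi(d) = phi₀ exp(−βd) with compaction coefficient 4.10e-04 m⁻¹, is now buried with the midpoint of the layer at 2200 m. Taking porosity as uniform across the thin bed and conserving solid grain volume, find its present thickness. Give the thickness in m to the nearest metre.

Working in km (1 km = 1000 m; β in km⁻¹ = β in m⁻¹ × 1000):
Porosity at 2.2 km: phi = 0.52·exp(−0.41×2.2) = 0.2110
Solid-volume conservation: h(1−phi) = h₀(1−phi₀) ⇒ h = h₀·(1−phi₀)/(1−phi)
h = 0.075 × (1 − 0.52)/(1 − 0.2110) = 0.075 × 0.6084 = 0.0456 km

46 m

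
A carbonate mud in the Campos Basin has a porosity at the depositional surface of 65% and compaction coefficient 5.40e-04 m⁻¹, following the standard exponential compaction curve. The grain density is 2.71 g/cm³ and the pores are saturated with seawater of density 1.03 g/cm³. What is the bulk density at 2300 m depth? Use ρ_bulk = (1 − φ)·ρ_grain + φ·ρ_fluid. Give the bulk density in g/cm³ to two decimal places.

Working in km (1 km = 1000 m; c in km⁻¹ = c in m⁻¹ × 1000):
Porosity at depth: n = 0.65·exp(−0.54×2.3) = 0.65×0.2888 = 0.1877
Bulk density: ρ_b = (1−n)ρ_g + n·ρ_f = 0.8123×2.71 + 0.1877×1.03
       = 2.201 + 0.193 = 2.395 g/cm³

2.39 g/cm³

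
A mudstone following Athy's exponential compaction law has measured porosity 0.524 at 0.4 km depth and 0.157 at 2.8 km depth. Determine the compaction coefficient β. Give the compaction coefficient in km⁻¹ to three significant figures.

Athy: n(z) = n₀ e^(−βz) ⇒ n₁/n₂ = e^{β(z₂−z₁)} ⇒ β = ln(n₁/n₂)/(z₂−z₁)
β = ln(0.524/0.157) / (2.8 − 0.4) = ln(3.338) / 2.4 = 1.2052 / 2.4 = 0.5022 km⁻¹

0.502 km⁻¹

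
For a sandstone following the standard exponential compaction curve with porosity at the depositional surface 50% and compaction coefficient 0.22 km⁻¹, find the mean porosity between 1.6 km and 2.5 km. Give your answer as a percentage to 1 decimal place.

⟨phi⟩ = (1/(Z₂−Z₁)) ∫ phi₀ e^(−kZ) dZ = phi₀·(e^(−k·Z₁) − e^(−k·Z₂)) / (k·(Z₂−Z₁))
e^(−0.22×1.6) = 0.7033; e^(−0.22×2.5) = 0.5769
⟨phi⟩ = 0.5 × (0.7033 − 0.5769) / (0.22 × 0.9) = 0.5 × 0.6380 = 0.3190

31.9%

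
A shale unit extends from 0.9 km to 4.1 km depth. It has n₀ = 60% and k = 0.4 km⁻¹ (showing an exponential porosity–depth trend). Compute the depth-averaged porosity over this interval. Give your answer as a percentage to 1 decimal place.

⟨n⟩ = (1/(z₂−z₁)) ∫ n₀ e^(−kz) dz = n₀·(e^(−k·z₁) − e^(−k·z₂)) / (k·(z₂−z₁))
e^(−0.4×0.9) = 0.6977; e^(−0.4×4.1) = 0.1940
⟨n⟩ = 0.6 × (0.6977 − 0.1940) / (0.4 × 3.2) = 0.6 × 0.3935 = 0.2361

23.6%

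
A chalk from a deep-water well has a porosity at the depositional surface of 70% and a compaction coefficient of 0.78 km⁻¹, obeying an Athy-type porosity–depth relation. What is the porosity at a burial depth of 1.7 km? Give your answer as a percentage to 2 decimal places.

φ = φ₀·exp(−β·d) = 0.7 × exp(−0.78 × 1.7) = 0.7 × exp(−1.326)
  = 0.7 × 0.2655 = 0.1859

18.59%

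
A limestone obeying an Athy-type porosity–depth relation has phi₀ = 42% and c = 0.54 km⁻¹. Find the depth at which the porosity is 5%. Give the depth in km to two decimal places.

3.94 km

Invert Athy's law: z = ln(phi₀/phi) / c
z = ln(0.42/0.05) / 0.54 = ln(8.4) / 0.54 = 2.1282 / 0.54 = 3.941 km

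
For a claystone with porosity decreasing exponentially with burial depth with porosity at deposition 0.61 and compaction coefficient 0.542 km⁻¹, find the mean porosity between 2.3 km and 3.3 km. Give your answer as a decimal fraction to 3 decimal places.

⟨φ⟩ = (1/(z₂−z₁)) ∫ φ₀ e^(−cz) dz = φ₀·(e^(−c·z₁) − e^(−c·z₂)) / (c·(z₂−z₁))
e^(−0.542×2.3) = 0.2875; e^(−0.542×3.3) = 0.1672
⟨φ⟩ = 0.61 × (0.2875 − 0.1672) / (0.542 × 1) = 0.61 × 0.2219 = 0.1354

0.135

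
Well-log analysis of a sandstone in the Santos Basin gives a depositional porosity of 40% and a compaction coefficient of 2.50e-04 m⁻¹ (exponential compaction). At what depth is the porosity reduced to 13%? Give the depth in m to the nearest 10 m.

4500 m

Working in km (1 km = 1000 m; β in km⁻¹ = β in m⁻¹ × 1000):
Invert Athy's law: d = ln(φ₀/φ) / β
d = ln(0.4/0.13) / 0.25 = ln(3.077) / 0.25 = 1.1239 / 0.25 = 4.496 km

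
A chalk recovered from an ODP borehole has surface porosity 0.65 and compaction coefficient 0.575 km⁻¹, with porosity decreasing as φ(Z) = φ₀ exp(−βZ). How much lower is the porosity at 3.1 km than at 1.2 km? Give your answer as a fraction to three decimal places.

φ(1.2) = 0.65·e^(−0.575×1.2) = 0.3260
φ(3.1) = 0.65·e^(−0.575×3.1) = 0.1093
Δφ = 0.3260 − 0.1093 = 0.2167

0.217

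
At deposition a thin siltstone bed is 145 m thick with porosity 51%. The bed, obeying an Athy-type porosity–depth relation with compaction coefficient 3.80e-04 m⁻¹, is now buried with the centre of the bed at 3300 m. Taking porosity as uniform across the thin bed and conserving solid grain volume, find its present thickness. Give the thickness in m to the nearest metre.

Working in km (1 km = 1000 m; k in km⁻¹ = k in m⁻¹ × 1000):
Porosity at 3.3 km: φ = 0.51·exp(−0.38×3.3) = 0.1455
Solid-volume conservation: h(1−φ) = h₀(1−φ₀) ⇒ h = h₀·(1−φ₀)/(1−φ)
h = 0.145 × (1 − 0.51)/(1 − 0.1455) = 0.145 × 0.5735 = 0.0832 km

83 m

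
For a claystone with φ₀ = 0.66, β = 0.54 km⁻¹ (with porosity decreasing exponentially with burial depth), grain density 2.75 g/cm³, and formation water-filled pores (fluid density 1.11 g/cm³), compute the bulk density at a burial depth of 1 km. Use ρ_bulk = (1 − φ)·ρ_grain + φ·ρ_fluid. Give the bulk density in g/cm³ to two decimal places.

2.12 g/cm³

Porosity at depth: φ = 0.66·exp(−0.54×1) = 0.66×0.5827 = 0.3846
Bulk density: ρ_b = (1−φ)ρ_g + φ·ρ_f = 0.6154×2.75 + 0.3846×1.11
       = 1.692 + 0.427 = 2.119 g/cm³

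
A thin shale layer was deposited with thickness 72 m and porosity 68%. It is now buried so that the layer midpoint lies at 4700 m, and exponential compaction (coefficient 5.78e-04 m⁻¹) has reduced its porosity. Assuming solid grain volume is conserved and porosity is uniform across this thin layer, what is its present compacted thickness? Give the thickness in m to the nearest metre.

24 m

Working in km (1 km = 1000 m; β in km⁻¹ = β in m⁻¹ × 1000):
Porosity at 4.7 km: n = 0.68·exp(−0.578×4.7) = 0.0449
Solid-volume conservation: h(1−n) = h₀(1−n₀) ⇒ h = h₀·(1−n₀)/(1−n)
h = 0.072 × (1 − 0.68)/(1 − 0.0449) = 0.072 × 0.3351 = 0.0241 km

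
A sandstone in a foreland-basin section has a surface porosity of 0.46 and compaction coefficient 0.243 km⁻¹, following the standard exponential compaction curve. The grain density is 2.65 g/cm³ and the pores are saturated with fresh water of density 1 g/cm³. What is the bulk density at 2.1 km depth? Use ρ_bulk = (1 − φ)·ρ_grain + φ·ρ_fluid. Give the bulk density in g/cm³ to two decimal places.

Porosity at depth: n = 0.46·exp(−0.243×2.1) = 0.46×0.6003 = 0.2761
Bulk density: ρ_b = (1−n)ρ_g + n·ρ_f = 0.7239×2.65 + 0.2761×1
       = 1.918 + 0.276 = 2.194 g/cm³

2.19 g/cm³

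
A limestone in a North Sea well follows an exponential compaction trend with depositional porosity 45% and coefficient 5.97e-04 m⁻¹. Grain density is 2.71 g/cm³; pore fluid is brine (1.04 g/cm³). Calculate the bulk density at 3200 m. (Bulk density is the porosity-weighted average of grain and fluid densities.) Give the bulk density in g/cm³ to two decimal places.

2.60 g/cm³

Working in km (1 km = 1000 m; k in km⁻¹ = k in m⁻¹ × 1000):
Porosity at depth: φ = 0.45·exp(−0.597×3.2) = 0.45×0.1480 = 0.0666
Bulk density: ρ_b = (1−φ)ρ_g + φ·ρ_f = 0.9334×2.71 + 0.0666×1.04
       = 2.529 + 0.069 = 2.599 g/cm³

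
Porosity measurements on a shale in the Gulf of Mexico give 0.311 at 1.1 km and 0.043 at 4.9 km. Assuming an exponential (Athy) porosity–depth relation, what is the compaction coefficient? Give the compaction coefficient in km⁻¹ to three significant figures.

0.521 km⁻¹

Athy: phi(d) = phi₀ e^(−cd) ⇒ phi₁/phi₂ = e^{c(d₂−d₁)} ⇒ c = ln(phi₁/phi₂)/(d₂−d₁)
c = ln(0.311/0.043) / (4.9 − 1.1) = ln(7.233) / 3.8 = 1.9786 / 3.8 = 0.5207 km⁻¹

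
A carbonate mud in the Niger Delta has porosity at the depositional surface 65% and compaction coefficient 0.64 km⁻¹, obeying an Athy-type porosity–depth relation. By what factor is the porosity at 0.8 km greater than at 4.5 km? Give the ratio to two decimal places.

φ(Z₁)/φ(Z₂) = e^(−k·Z₁)/e^(−k·Z₂) = e^{k(Z₂−Z₁)}
= exp(0.64 × 3.7) = exp(2.368) = 10.6760

10.68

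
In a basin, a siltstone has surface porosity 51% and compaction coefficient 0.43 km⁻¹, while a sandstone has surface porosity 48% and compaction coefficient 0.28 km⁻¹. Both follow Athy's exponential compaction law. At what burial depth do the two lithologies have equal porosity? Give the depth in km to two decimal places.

Set phi₀ₐ e^(−cₐZ) = phi₀ᵦ e^(−cᵦZ) ⇒ ln(phi₀ₐ/phi₀ᵦ) = (cₐ − cᵦ)·Z
Z = ln(0.51/0.48) / (0.43 − 0.28) = 0.0606 / 0.15 = 0.404 km

0.40 km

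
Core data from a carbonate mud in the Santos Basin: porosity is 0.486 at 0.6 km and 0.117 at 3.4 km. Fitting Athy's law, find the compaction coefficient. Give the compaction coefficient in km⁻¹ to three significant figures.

0.509 km⁻¹

Athy: φ(d) = φ₀ e^(−βd) ⇒ φ₁/φ₂ = e^{β(d₂−d₁)} ⇒ β = ln(φ₁/φ₂)/(d₂−d₁)
β = ln(0.486/0.117) / (3.4 − 0.6) = ln(4.154) / 2.8 = 1.4240 / 2.8 = 0.5086 km⁻¹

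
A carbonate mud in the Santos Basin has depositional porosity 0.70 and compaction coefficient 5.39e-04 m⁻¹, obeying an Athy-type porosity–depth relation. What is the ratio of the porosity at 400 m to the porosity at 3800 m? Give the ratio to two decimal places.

Working in km (1 km = 1000 m; k in km⁻¹ = k in m⁻¹ × 1000):
φ(z₁)/φ(z₂) = e^(−k·z₁)/e^(−k·z₂) = e^{k(z₂−z₁)}
= exp(0.539 × 3.4) = exp(1.833) = 6.2501

6.25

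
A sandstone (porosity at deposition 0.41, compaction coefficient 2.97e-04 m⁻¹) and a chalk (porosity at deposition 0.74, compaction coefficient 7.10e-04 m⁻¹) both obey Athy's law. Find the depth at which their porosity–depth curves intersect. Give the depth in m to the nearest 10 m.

Working in km (1 km = 1000 m; β in km⁻¹ = β in m⁻¹ × 1000):
Set φ₀ₐ e^(−βₐz) = φ₀ᵦ e^(−βᵦz) ⇒ ln(φ₀ₐ/φ₀ᵦ) = (βₐ − βᵦ)·z
z = ln(0.41/0.74) / (0.297 − 0.71) = -0.5905 / -0.413 = 1.430 km

1430 m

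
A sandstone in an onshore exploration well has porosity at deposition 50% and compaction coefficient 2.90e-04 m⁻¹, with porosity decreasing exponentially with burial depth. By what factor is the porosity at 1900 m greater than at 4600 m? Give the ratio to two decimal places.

2.19

Working in km (1 km = 1000 m; k in km⁻¹ = k in m⁻¹ × 1000):
phi(z₁)/phi(z₂) = e^(−k·z₁)/e^(−k·z₂) = e^{k(z₂−z₁)}
= exp(0.29 × 2.7) = exp(0.783) = 2.1880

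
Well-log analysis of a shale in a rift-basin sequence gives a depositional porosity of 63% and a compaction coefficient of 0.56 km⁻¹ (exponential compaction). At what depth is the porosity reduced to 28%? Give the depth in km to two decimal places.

1.45 km

Invert Athy's law: Z = ln(n₀/n) / c
Z = ln(0.63/0.28) / 0.56 = ln(2.25) / 0.56 = 0.8109 / 0.56 = 1.448 km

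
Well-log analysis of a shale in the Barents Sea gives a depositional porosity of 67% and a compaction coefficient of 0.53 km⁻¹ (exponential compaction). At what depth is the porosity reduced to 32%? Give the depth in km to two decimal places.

1.39 km

Invert Athy's law: z = ln(n₀/n) / c
z = ln(0.67/0.32) / 0.53 = ln(2.094) / 0.53 = 0.7390 / 0.53 = 1.394 km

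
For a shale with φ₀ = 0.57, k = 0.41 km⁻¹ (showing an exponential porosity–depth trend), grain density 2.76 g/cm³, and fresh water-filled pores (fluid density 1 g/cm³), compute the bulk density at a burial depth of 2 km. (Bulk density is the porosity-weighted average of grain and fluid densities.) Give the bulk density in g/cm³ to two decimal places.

2.32 g/cm³

Porosity at depth: φ = 0.57·exp(−0.41×2) = 0.57×0.4404 = 0.2510
Bulk density: ρ_b = (1−φ)ρ_g + φ·ρ_f = 0.7490×2.76 + 0.2510×1
       = 2.067 + 0.251 = 2.318 g/cm³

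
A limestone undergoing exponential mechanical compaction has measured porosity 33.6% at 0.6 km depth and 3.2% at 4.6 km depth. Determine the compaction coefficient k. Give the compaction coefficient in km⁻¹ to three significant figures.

0.588 km⁻¹

Athy: n(d) = n₀ e^(−kd) ⇒ n₁/n₂ = e^{k(d₂−d₁)} ⇒ k = ln(n₁/n₂)/(d₂−d₁)
k = ln(0.336/0.032) / (4.6 − 0.6) = ln(10.5) / 4 = 2.3514 / 4 = 0.5878 km⁻¹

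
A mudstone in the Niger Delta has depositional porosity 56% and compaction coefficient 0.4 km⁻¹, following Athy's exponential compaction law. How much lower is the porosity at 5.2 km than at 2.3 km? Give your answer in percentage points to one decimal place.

15.3 percentage points

φ(2.3) = 0.56·e^(−0.4×2.3) = 0.2232
φ(5.2) = 0.56·e^(−0.4×5.2) = 0.0700
Δφ = 0.2232 − 0.0700 = 0.1532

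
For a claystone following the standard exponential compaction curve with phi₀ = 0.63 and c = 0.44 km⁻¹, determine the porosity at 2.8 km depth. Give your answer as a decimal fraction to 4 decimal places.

phi = phi₀·exp(−c·z) = 0.63 × exp(−0.44 × 2.8) = 0.63 × exp(−1.232)
  = 0.63 × 0.2917 = 0.1838

0.1838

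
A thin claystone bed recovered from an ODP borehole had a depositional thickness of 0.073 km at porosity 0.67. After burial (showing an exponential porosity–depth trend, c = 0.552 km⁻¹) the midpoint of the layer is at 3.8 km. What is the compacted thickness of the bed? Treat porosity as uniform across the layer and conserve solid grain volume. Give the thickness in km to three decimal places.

0.026 km

Porosity at 3.8 km: phi = 0.67·exp(−0.552×3.8) = 0.0822
Solid-volume conservation: h(1−phi) = h₀(1−phi₀) ⇒ h = h₀·(1−phi₀)/(1−phi)
h = 0.073 × (1 − 0.67)/(1 − 0.0822) = 0.073 × 0.3596 = 0.0262 km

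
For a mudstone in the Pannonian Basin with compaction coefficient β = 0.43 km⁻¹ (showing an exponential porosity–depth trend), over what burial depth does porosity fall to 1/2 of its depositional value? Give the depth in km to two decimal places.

1.61 km

phi/phi₀ = 1/2 ⇒ exp(−β·z) = 1/2 ⇒ z = ln(2) / β
z = 0.6931 / 0.43 = 1.612 km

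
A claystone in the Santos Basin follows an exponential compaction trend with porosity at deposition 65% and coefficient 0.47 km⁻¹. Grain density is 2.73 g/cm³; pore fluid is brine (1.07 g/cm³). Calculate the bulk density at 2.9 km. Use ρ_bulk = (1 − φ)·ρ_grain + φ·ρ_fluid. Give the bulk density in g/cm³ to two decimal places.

2.45 g/cm³

Porosity at depth: φ = 0.65·exp(−0.47×2.9) = 0.65×0.2559 = 0.1663
Bulk density: ρ_b = (1−φ)ρ_g + φ·ρ_f = 0.8337×2.73 + 0.1663×1.07
       = 2.276 + 0.178 = 2.454 g/cm³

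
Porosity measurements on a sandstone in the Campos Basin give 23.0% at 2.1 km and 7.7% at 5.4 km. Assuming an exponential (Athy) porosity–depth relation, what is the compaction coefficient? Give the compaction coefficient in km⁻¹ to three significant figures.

Athy: φ(d) = φ₀ e^(−βd) ⇒ φ₁/φ₂ = e^{β(d₂−d₁)} ⇒ β = ln(φ₁/φ₂)/(d₂−d₁)
β = ln(0.23/0.077) / (5.4 − 2.1) = ln(2.987) / 3.3 = 1.0943 / 3.3 = 0.3316 km⁻¹

0.332 km⁻¹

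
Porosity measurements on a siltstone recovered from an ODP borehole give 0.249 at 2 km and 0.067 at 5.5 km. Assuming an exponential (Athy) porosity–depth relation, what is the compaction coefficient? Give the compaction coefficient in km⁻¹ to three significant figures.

Athy: n(Z) = n₀ e^(−cZ) ⇒ n₁/n₂ = e^{c(Z₂−Z₁)} ⇒ c = ln(n₁/n₂)/(Z₂−Z₁)
c = ln(0.249/0.067) / (5.5 − 2) = ln(3.716) / 3.5 = 1.3128 / 3.5 = 0.3751 km⁻¹

0.375 km⁻¹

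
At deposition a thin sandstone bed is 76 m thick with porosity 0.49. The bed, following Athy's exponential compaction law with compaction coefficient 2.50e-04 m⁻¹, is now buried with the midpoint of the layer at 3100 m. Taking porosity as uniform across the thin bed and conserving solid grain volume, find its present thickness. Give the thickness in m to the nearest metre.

Working in km (1 km = 1000 m; β in km⁻¹ = β in m⁻¹ × 1000):
Porosity at 3.1 km: phi = 0.49·exp(−0.25×3.1) = 0.2257
Solid-volume conservation: h(1−phi) = h₀(1−phi₀) ⇒ h = h₀·(1−phi₀)/(1−phi)
h = 0.076 × (1 − 0.49)/(1 − 0.2257) = 0.076 × 0.6587 = 0.0501 km

50 m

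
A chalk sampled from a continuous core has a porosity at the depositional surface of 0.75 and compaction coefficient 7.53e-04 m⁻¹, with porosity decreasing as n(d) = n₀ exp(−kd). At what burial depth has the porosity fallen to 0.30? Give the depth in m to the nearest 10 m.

Working in km (1 km = 1000 m; k in km⁻¹ = k in m⁻¹ × 1000):
Invert Athy's law: d = ln(n₀/n) / k
d = ln(0.75/0.3) / 0.753 = ln(2.5) / 0.753 = 0.9163 / 0.753 = 1.217 km

1220 m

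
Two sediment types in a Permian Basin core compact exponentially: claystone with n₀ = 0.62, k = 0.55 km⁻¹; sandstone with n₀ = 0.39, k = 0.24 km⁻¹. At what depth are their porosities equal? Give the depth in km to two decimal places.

Set n₀ₐ e^(−kₐz) = n₀ᵦ e^(−kᵦz) ⇒ ln(n₀ₐ/n₀ᵦ) = (kₐ − kᵦ)·z
z = ln(0.62/0.39) / (0.55 − 0.24) = 0.4636 / 0.31 = 1.495 km

1.50 km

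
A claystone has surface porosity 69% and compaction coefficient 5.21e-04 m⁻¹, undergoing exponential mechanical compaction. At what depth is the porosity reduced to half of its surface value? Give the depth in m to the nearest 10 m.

1330 m

Working in km (1 km = 1000 m; k in km⁻¹ = k in m⁻¹ × 1000):
n/n₀ = 1/2 ⇒ exp(−k·d) = 1/2 ⇒ d = ln(2) / k
d = 0.6931 / 0.521 = 1.330 km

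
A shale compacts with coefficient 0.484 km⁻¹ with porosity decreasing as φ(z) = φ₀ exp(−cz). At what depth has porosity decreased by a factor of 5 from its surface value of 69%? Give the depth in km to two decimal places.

φ/φ₀ = 1/5 ⇒ exp(−c·z) = 1/5 ⇒ z = ln(5) / c
z = 1.6094 / 0.484 = 3.325 km

3.33 km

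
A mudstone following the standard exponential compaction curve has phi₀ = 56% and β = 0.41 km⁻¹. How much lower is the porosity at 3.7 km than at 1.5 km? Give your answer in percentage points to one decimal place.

18.0 percentage points

phi(1.5) = 0.56·e^(−0.41×1.5) = 0.3028
phi(3.7) = 0.56·e^(−0.41×3.7) = 0.1228
Δphi = 0.3028 − 0.1228 = 0.1799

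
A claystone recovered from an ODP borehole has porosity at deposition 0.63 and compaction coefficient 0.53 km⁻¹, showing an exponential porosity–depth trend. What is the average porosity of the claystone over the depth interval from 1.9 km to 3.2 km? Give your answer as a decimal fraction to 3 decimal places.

⟨phi⟩ = (1/(d₂−d₁)) ∫ phi₀ e^(−kd) dd = phi₀·(e^(−k·d₁) − e^(−k·d₂)) / (k·(d₂−d₁))
e^(−0.53×1.9) = 0.3653; e^(−0.53×3.2) = 0.1834
⟨phi⟩ = 0.63 × (0.3653 − 0.1834) / (0.53 × 1.3) = 0.63 × 0.2640 = 0.1663

0.166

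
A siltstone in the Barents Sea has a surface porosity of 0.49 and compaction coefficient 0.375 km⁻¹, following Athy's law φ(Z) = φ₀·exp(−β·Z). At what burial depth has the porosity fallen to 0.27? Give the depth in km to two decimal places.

1.59 km

Invert Athy's law: Z = ln(φ₀/φ) / β
Z = ln(0.49/0.27) / 0.375 = ln(1.815) / 0.375 = 0.5960 / 0.375 = 1.589 km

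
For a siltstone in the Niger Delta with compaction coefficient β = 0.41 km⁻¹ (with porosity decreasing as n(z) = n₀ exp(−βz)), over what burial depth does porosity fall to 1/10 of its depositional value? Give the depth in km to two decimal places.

5.62 km

n/n₀ = 1/10 ⇒ exp(−β·z) = 1/10 ⇒ z = ln(10) / β
z = 2.3026 / 0.41 = 5.616 km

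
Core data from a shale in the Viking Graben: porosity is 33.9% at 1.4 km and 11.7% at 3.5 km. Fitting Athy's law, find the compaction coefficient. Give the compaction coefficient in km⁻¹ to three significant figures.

Athy: φ(z) = φ₀ e^(−kz) ⇒ φ₁/φ₂ = e^{k(z₂−z₁)} ⇒ k = ln(φ₁/φ₂)/(z₂−z₁)
k = ln(0.339/0.117) / (3.5 − 1.4) = ln(2.897) / 2.1 = 1.0638 / 2.1 = 0.5066 km⁻¹

0.507 km⁻¹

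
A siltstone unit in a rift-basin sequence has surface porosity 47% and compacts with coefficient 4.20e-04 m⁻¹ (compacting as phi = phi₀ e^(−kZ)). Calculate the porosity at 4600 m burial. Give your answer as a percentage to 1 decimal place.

Working in km (1 km = 1000 m; k in km⁻¹ = k in m⁻¹ × 1000):
phi = phi₀·exp(−k·Z) = 0.47 × exp(−0.42 × 4.6) = 0.47 × exp(−1.932)
  = 0.47 × 0.1449 = 0.0681

6.8%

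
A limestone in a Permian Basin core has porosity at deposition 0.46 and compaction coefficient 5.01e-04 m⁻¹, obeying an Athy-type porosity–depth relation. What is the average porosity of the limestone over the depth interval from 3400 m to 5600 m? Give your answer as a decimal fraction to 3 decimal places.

0.051

Working in km (1 km = 1000 m; k in km⁻¹ = k in m⁻¹ × 1000):
⟨n⟩ = (1/(z₂−z₁)) ∫ n₀ e^(−kz) dz = n₀·(e^(−k·z₁) − e^(−k·z₂)) / (k·(z₂−z₁))
e^(−0.501×3.4) = 0.1821; e^(−0.501×5.6) = 0.0605
⟨n⟩ = 0.46 × (0.1821 − 0.0605) / (0.501 × 2.2) = 0.46 × 0.1103 = 0.0507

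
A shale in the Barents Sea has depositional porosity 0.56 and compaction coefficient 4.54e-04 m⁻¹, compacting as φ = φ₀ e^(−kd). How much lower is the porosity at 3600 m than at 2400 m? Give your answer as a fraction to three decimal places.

Working in km (1 km = 1000 m; k in km⁻¹ = k in m⁻¹ × 1000):
φ(2.4) = 0.56·e^(−0.454×2.4) = 0.1884
φ(3.6) = 0.56·e^(−0.454×3.6) = 0.1092
Δφ = 0.1884 − 0.1092 = 0.0791

0.079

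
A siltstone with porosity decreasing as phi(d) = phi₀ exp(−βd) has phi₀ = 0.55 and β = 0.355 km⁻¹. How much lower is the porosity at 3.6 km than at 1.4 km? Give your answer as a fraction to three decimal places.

phi(1.4) = 0.55·e^(−0.355×1.4) = 0.3346
phi(3.6) = 0.55·e^(−0.355×3.6) = 0.1532
Δphi = 0.3346 − 0.1532 = 0.1814

0.181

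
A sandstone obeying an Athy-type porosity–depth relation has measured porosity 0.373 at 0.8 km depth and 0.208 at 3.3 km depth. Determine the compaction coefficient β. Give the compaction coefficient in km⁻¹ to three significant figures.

Athy: φ(d) = φ₀ e^(−βd) ⇒ φ₁/φ₂ = e^{β(d₂−d₁)} ⇒ β = ln(φ₁/φ₂)/(d₂−d₁)
β = ln(0.373/0.208) / (3.3 − 0.8) = ln(1.793) / 2.5 = 0.5840 / 2.5 = 0.2336 km⁻¹

0.234 km⁻¹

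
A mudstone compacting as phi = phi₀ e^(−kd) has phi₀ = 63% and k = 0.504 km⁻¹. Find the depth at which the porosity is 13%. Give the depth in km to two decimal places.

3.13 km

Invert Athy's law: d = ln(phi₀/phi) / k
d = ln(0.63/0.13) / 0.504 = ln(4.846) / 0.504 = 1.5782 / 0.504 = 3.131 km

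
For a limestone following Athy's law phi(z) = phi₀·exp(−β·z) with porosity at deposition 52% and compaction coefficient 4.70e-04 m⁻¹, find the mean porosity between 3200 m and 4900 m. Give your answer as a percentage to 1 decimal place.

8.0%

Working in km (1 km = 1000 m; β in km⁻¹ = β in m⁻¹ × 1000):
⟨phi⟩ = (1/(z₂−z₁)) ∫ phi₀ e^(−βz) dz = phi₀·(e^(−β·z₁) − e^(−β·z₂)) / (β·(z₂−z₁))
e^(−0.47×3.2) = 0.2222; e^(−0.47×4.9) = 0.1000
⟨phi⟩ = 0.52 × (0.2222 − 0.1000) / (0.47 × 1.7) = 0.52 × 0.1530 = 0.0796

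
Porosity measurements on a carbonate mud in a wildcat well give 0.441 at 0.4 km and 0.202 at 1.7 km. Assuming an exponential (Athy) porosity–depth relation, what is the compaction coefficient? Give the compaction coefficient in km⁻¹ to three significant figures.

0.601 km⁻¹

Athy: n(z) = n₀ e^(−βz) ⇒ n₁/n₂ = e^{β(z₂−z₁)} ⇒ β = ln(n₁/n₂)/(z₂−z₁)
β = ln(0.441/0.202) / (1.7 − 0.4) = ln(2.183) / 1.3 = 0.7808 / 1.3 = 0.6006 km⁻¹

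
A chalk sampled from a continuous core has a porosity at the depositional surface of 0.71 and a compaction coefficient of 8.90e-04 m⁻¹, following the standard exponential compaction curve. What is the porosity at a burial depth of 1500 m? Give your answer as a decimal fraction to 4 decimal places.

Working in km (1 km = 1000 m; c in km⁻¹ = c in m⁻¹ × 1000):
φ = φ₀·exp(−c·Z) = 0.71 × exp(−0.89 × 1.5) = 0.71 × exp(−1.335)
  = 0.71 × 0.2632 = 0.1868

0.1868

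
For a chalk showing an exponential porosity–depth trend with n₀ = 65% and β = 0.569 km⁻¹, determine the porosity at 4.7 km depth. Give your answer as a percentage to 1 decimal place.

4.5%

n = n₀·exp(−β·Z) = 0.65 × exp(−0.569 × 4.7) = 0.65 × exp(−2.674)
  = 0.65 × 0.0690 = 0.0448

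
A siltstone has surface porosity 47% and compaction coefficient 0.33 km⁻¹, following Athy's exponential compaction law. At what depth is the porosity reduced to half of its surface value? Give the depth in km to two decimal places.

n/n₀ = 1/2 ⇒ exp(−k·Z) = 1/2 ⇒ Z = ln(2) / k
Z = 0.6931 / 0.33 = 2.100 km

2.10 km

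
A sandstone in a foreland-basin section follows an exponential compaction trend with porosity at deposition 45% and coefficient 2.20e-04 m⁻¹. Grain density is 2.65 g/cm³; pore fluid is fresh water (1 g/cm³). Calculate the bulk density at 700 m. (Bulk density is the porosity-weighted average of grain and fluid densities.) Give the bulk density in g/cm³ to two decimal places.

2.01 g/cm³

Working in km (1 km = 1000 m; k in km⁻¹ = k in m⁻¹ × 1000):
Porosity at depth: phi = 0.45·exp(−0.22×0.7) = 0.45×0.8573 = 0.3858
Bulk density: ρ_b = (1−phi)ρ_g + phi·ρ_f = 0.6142×2.65 + 0.3858×1
       = 1.628 + 0.386 = 2.013 g/cm³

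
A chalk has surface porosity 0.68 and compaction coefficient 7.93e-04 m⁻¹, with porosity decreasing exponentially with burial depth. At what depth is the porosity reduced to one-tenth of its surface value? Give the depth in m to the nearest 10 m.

2900 m

Working in km (1 km = 1000 m; c in km⁻¹ = c in m⁻¹ × 1000):
n/n₀ = 1/10 ⇒ exp(−c·z) = 1/10 ⇒ z = ln(10) / c
z = 2.3026 / 0.793 = 2.904 km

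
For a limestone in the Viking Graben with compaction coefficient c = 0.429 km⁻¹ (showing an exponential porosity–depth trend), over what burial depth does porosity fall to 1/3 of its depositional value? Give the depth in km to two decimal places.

2.56 km

n/n₀ = 1/3 ⇒ exp(−c·Z) = 1/3 ⇒ Z = ln(3) / c
Z = 1.0986 / 0.429 = 2.561 km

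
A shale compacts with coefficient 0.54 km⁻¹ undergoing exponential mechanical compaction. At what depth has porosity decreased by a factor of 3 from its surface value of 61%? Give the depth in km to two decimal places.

2.03 km

phi/phi₀ = 1/3 ⇒ exp(−c·d) = 1/3 ⇒ d = ln(3) / c
d = 1.0986 / 0.54 = 2.034 km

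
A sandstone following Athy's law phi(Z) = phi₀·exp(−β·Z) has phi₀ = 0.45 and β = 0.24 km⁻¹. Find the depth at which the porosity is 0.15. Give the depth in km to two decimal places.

4.58 km

Invert Athy's law: Z = ln(phi₀/phi) / β
Z = ln(0.45/0.15) / 0.24 = ln(3) / 0.24 = 1.0986 / 0.24 = 4.578 km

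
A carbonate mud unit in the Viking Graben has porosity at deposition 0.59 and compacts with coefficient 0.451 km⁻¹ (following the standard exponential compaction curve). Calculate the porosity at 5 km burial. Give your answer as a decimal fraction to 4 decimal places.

0.0619

n = n₀·exp(−β·z) = 0.59 × exp(−0.451 × 5) = 0.59 × exp(−2.255)
  = 0.59 × 0.1049 = 0.0619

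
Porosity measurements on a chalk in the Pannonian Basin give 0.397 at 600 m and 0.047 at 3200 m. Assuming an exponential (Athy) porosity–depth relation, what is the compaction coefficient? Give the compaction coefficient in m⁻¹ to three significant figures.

Working in km (1 km = 1000 m; c in km⁻¹ = c in m⁻¹ × 1000):
Athy: n(d) = n₀ e^(−cd) ⇒ n₁/n₂ = e^{c(d₂−d₁)} ⇒ c = ln(n₁/n₂)/(d₂−d₁)
c = ln(0.397/0.047) / (3.2 − 0.6) = ln(8.447) / 2.6 = 2.1338 / 2.6 = 0.8207 km⁻¹

0.000821 m⁻¹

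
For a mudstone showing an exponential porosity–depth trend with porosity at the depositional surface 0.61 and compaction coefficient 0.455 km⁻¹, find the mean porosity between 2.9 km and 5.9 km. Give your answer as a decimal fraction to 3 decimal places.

⟨phi⟩ = (1/(z₂−z₁)) ∫ phi₀ e^(−kz) dz = phi₀·(e^(−k·z₁) − e^(−k·z₂)) / (k·(z₂−z₁))
e^(−0.455×2.9) = 0.2673; e^(−0.455×5.9) = 0.0683
⟨phi⟩ = 0.61 × (0.2673 − 0.0683) / (0.455 × 3) = 0.61 × 0.1458 = 0.0889

0.089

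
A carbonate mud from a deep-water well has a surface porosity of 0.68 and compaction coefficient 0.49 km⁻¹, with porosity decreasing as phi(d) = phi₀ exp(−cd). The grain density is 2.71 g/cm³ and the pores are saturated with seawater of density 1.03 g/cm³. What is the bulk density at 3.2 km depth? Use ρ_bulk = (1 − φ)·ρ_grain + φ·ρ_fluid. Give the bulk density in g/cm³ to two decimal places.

2.47 g/cm³

Porosity at depth: phi = 0.68·exp(−0.49×3.2) = 0.68×0.2085 = 0.1418
Bulk density: ρ_b = (1−phi)ρ_g + phi·ρ_f = 0.8582×2.71 + 0.1418×1.03
       = 2.326 + 0.146 = 2.472 g/cm³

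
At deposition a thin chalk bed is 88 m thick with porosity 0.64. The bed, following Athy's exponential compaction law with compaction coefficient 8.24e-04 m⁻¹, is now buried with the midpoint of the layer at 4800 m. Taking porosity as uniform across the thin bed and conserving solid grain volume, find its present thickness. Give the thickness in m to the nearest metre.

Working in km (1 km = 1000 m; β in km⁻¹ = β in m⁻¹ × 1000):
Porosity at 4.8 km: phi = 0.64·exp(−0.824×4.8) = 0.0123
Solid-volume conservation: h(1−phi) = h₀(1−phi₀) ⇒ h = h₀·(1−phi₀)/(1−phi)
h = 0.088 × (1 − 0.64)/(1 − 0.0123) = 0.088 × 0.3645 = 0.0321 km

32 m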